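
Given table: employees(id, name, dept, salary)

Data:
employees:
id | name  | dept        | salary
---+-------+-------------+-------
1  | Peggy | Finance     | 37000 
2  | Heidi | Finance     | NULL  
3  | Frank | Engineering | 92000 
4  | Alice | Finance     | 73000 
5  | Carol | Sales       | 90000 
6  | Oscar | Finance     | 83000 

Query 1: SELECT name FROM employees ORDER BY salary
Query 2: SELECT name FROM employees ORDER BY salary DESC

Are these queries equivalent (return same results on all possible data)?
No, not equivalent

Query 1 returns: [('Heidi',), ('Peggy',), ('Alice',), ('Oscar',), ('Carol',), ('Frank',)]
Query 2 returns: [('Frank',), ('Carol',), ('Oscar',), ('Alice',), ('Peggy',), ('Heidi',)]

Reason: ASC vs DESC gives opposite ordering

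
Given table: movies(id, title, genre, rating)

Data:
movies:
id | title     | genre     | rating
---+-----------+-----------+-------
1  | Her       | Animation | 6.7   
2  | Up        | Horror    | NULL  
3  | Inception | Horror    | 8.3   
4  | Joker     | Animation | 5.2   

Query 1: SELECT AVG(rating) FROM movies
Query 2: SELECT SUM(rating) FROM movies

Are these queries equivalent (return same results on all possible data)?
No, not equivalent

Query 1 returns: [(6.733333333333334,)]
Query 2 returns: [(20.200000000000003,)]

Reason: AVG vs SUM give different aggregate values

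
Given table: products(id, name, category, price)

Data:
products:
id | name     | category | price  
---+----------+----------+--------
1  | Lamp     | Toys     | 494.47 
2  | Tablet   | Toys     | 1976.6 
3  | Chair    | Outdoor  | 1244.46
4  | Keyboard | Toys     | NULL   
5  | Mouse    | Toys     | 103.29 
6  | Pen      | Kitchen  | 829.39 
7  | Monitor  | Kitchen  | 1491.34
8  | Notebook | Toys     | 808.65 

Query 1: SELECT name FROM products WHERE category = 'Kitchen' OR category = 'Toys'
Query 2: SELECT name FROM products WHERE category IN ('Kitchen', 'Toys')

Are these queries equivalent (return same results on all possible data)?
Yes, equivalent

Both queries return: [('Keyboard',), ('Lamp',), ('Monitor',), ('Mouse',), ('Notebook',), ('Pen',), ('Tablet',)]

Reason: OR vs IN are equivalent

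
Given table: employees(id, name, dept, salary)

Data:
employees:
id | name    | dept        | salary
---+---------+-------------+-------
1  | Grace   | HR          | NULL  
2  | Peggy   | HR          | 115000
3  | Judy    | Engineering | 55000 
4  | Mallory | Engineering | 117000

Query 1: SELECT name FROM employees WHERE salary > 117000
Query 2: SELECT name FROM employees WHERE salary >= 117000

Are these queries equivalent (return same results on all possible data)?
No, not equivalent

Query 1 returns: []
Query 2 returns: [('Mallory',)]

Reason: > vs >= gives different results when salary = 117000 exists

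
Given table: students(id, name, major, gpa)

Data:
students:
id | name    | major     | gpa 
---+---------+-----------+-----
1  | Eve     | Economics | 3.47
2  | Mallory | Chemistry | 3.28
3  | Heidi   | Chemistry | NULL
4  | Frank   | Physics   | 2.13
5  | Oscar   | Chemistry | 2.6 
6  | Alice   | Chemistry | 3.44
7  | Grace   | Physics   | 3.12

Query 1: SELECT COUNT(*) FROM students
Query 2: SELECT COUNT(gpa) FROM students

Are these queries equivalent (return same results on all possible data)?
No, not equivalent

Query 1 returns: [(7,)]
Query 2 returns: [(6,)]

Reason: COUNT(*) includes NULLs, COUNT(column) excludes them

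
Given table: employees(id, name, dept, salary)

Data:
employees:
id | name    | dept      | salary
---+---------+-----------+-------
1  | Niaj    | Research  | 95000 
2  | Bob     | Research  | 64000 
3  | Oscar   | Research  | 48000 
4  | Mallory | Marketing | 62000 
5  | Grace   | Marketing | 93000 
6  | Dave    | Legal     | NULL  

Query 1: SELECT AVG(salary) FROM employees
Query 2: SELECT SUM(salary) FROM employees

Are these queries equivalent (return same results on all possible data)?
No, not equivalent

Query 1 returns: [(72400.0,)]
Query 2 returns: [(362000,)]

Reason: AVG vs SUM give different aggregate values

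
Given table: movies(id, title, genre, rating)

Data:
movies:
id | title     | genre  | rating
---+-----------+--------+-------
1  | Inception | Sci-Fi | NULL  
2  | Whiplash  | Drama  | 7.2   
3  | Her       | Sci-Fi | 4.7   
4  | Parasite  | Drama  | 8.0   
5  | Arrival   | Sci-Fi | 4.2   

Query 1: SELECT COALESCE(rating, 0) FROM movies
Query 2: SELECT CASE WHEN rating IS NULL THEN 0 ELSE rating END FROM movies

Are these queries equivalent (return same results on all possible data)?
Yes, equivalent

Both queries return: [(0,), (4.2,), (4.7,), (7.2,), (8.0,)]

Reason: COALESCE vs CASE for NULL handling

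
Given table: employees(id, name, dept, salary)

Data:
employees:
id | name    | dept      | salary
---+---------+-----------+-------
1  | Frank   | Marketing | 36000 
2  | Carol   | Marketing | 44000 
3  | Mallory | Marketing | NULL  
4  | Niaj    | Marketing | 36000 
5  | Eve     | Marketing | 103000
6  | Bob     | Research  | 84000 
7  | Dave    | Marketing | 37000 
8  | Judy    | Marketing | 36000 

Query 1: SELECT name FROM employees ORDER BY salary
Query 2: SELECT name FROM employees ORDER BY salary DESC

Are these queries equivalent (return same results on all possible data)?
No, not equivalent

Query 1 returns: [('Mallory',), ('Frank',), ('Niaj',), ('Judy',), ('Dave',), ('Carol',), ('Bob',), ('Eve',)]
Query 2 returns: [('Eve',), ('Bob',), ('Carol',), ('Dave',), ('Frank',), ('Niaj',), ('Judy',), ('Mallory',)]

Reason: ASC vs DESC gives opposite ordering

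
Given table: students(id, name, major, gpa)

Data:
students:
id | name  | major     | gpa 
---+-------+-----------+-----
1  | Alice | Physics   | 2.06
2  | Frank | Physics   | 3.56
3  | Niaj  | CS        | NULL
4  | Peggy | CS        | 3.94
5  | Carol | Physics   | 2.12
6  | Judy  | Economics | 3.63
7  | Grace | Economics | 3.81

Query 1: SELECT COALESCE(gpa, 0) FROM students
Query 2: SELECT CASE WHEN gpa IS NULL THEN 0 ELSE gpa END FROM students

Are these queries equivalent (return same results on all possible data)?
Yes, equivalent

Both queries return: [(0,), (2.06,), (2.12,), (3.56,), (3.63,), (3.81,), (3.94,)]

Reason: COALESCE vs CASE for NULL handling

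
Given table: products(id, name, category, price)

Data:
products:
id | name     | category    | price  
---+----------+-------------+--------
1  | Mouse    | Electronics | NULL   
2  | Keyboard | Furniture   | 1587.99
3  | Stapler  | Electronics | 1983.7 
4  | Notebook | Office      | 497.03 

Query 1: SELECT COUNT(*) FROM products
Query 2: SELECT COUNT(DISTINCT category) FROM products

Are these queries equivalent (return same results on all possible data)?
No, not equivalent

Query 1 returns: [(4,)]
Query 2 returns: [(3,)]

Reason: COUNT(*) counts rows, COUNT(DISTINCT category) counts unique categorys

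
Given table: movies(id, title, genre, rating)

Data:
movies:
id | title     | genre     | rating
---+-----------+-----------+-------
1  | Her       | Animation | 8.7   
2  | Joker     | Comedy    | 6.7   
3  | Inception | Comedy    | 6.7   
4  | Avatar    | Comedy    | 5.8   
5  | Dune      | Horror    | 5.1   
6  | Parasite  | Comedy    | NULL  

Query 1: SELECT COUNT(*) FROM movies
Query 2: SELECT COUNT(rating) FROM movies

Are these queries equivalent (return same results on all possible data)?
No, not equivalent

Query 1 returns: [(6,)]
Query 2 returns: [(5,)]

Reason: COUNT(*) includes NULLs, COUNT(column) excludes them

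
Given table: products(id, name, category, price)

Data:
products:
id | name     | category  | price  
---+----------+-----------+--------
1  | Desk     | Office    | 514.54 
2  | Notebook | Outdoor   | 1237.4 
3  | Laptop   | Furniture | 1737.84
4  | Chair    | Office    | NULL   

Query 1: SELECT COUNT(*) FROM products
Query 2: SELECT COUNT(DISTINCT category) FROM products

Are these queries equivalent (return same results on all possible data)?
No, not equivalent

Query 1 returns: [(4,)]
Query 2 returns: [(3,)]

Reason: COUNT(*) counts rows, COUNT(DISTINCT category) counts unique categorys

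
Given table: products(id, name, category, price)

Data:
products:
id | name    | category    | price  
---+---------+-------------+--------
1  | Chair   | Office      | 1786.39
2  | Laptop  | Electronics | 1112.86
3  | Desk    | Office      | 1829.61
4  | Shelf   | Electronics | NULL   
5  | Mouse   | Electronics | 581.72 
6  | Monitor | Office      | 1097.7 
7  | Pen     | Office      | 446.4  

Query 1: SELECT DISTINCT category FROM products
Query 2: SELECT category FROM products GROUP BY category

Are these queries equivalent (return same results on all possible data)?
Yes, equivalent

Both queries return: [('Electronics',), ('Office',)]

Reason: Both get unique categorys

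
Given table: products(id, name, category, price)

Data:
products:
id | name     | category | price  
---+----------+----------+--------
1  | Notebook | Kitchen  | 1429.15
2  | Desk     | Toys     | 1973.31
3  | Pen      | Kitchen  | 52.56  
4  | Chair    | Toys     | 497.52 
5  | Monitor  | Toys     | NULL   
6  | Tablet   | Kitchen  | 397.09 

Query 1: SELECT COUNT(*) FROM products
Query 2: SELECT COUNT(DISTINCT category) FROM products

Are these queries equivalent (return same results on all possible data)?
No, not equivalent

Query 1 returns: [(6,)]
Query 2 returns: [(2,)]

Reason: COUNT(*) counts rows, COUNT(DISTINCT category) counts unique categorys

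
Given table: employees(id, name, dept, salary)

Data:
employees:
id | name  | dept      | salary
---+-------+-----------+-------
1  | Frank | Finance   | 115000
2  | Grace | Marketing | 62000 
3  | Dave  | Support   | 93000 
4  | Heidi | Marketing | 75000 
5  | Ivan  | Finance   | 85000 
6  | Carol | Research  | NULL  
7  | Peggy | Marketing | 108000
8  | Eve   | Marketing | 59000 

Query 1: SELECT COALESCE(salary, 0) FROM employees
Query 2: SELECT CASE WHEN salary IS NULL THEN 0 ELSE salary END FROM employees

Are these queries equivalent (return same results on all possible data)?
Yes, equivalent

Both queries return: [(0,), (59000,), (62000,), (75000,), (85000,), (93000,), (108000,), (115000,)]

Reason: COALESCE vs CASE for NULL handling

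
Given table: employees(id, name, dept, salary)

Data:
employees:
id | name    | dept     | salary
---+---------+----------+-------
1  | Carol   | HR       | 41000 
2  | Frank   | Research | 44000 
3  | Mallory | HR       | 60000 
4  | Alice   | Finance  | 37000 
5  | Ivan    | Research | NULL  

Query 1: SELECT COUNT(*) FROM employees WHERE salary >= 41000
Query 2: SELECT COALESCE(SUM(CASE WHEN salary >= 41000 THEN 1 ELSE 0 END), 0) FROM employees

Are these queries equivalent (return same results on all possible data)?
Yes, equivalent

Both queries return: [(3,)]

Reason: COUNT with WHERE vs conditional SUM (COALESCE handles empty-table NULL)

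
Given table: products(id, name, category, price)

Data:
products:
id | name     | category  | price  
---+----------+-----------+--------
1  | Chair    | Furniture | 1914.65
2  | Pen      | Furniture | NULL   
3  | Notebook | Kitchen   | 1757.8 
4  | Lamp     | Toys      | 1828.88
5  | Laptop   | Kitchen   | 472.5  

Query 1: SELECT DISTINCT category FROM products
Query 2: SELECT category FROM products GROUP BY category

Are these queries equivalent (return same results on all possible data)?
Yes, equivalent

Both queries return: [('Furniture',), ('Kitchen',), ('Toys',)]

Reason: Both get unique categorys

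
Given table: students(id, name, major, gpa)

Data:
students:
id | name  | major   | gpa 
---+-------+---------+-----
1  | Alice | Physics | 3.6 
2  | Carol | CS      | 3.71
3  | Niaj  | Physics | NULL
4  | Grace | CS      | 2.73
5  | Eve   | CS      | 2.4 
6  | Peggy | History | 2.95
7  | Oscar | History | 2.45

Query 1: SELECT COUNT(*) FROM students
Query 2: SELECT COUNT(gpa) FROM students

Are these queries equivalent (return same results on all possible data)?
No, not equivalent

Query 1 returns: [(7,)]
Query 2 returns: [(6,)]

Reason: COUNT(*) includes NULLs, COUNT(column) excludes them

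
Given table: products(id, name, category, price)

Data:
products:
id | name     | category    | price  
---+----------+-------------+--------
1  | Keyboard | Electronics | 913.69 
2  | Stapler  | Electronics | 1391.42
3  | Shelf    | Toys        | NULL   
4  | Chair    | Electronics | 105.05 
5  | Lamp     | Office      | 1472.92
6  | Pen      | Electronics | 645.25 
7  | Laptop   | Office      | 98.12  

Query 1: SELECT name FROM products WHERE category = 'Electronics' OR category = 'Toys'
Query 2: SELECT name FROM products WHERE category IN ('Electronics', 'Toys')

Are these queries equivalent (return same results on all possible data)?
Yes, equivalent

Both queries return: [('Chair',), ('Keyboard',), ('Pen',), ('Shelf',), ('Stapler',)]

Reason: OR vs IN are equivalent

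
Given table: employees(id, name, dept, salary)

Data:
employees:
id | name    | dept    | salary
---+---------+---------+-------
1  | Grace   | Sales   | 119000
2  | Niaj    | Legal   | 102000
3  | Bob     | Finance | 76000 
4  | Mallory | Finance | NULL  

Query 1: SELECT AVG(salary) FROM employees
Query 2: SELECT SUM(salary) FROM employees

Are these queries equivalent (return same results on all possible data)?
No, not equivalent

Query 1 returns: [(99000.0,)]
Query 2 returns: [(297000,)]

Reason: AVG vs SUM give different aggregate values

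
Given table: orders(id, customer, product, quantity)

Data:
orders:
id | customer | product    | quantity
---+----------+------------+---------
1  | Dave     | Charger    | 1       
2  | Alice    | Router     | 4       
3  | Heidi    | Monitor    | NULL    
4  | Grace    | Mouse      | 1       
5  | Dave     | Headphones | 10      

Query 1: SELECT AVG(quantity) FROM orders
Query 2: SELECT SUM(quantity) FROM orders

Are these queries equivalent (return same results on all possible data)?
No, not equivalent

Query 1 returns: [(4.0,)]
Query 2 returns: [(16,)]

Reason: AVG vs SUM give different aggregate values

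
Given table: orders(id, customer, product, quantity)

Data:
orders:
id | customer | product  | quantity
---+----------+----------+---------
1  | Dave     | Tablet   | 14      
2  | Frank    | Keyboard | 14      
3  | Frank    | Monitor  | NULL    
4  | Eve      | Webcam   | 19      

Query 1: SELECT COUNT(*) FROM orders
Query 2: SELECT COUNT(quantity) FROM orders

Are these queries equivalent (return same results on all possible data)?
No, not equivalent

Query 1 returns: [(4,)]
Query 2 returns: [(3,)]

Reason: COUNT(*) includes NULLs, COUNT(column) excludes them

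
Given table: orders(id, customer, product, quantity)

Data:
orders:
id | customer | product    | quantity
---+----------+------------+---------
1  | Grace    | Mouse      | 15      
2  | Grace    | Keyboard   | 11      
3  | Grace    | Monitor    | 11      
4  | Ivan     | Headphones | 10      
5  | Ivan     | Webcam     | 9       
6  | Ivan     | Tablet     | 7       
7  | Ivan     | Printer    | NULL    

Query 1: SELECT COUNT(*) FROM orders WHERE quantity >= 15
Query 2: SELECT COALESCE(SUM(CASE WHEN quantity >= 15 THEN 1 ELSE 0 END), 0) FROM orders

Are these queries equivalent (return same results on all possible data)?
Yes, equivalent

Both queries return: [(1,)]

Reason: COUNT with WHERE vs conditional SUM (COALESCE handles empty-table NULL)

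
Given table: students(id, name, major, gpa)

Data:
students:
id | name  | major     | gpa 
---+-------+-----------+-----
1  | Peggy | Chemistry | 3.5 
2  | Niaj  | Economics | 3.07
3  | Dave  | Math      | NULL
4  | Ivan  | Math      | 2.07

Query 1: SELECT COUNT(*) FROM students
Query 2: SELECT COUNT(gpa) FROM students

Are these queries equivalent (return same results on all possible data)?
No, not equivalent

Query 1 returns: [(4,)]
Query 2 returns: [(3,)]

Reason: COUNT(*) includes NULLs, COUNT(column) excludes them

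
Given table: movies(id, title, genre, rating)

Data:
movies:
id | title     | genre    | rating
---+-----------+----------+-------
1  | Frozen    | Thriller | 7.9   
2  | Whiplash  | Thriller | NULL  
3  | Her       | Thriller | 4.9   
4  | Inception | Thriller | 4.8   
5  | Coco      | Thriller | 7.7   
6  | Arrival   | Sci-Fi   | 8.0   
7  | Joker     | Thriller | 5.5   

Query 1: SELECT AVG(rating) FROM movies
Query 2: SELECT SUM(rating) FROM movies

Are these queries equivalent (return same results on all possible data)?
No, not equivalent

Query 1 returns: [(6.466666666666666,)]
Query 2 returns: [(38.8,)]

Reason: AVG vs SUM give different aggregate values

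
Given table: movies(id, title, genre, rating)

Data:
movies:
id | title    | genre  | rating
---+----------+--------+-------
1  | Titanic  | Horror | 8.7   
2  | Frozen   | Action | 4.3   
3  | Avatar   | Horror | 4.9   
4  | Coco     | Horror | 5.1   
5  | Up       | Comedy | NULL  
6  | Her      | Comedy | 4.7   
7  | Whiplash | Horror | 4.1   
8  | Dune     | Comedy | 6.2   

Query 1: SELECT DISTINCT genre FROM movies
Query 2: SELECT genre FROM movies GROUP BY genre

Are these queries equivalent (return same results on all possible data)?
Yes, equivalent

Both queries return: [('Action',), ('Comedy',), ('Horror',)]

Reason: Both get unique genres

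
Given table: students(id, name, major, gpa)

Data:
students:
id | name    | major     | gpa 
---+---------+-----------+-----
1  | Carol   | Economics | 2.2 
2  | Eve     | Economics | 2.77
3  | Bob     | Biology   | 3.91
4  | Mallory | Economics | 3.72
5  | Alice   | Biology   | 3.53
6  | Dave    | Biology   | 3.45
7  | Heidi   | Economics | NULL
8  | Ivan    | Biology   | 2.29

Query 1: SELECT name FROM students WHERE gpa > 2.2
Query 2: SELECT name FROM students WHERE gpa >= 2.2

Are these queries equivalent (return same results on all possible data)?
No, not equivalent

Query 1 returns: [('Eve',), ('Bob',), ('Mallory',), ('Alice',), ('Dave',), ('Ivan',)]
Query 2 returns: [('Carol',), ('Eve',), ('Bob',), ('Mallory',), ('Alice',), ('Dave',), ('Ivan',)]

Reason: > vs >= gives different results when gpa = 2.2 exists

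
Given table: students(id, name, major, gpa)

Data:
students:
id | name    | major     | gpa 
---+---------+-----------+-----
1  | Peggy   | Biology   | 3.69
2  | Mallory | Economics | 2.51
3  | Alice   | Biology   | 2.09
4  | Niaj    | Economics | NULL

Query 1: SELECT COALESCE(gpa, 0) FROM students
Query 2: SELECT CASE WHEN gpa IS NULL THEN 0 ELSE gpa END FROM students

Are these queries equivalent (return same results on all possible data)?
Yes, equivalent

Both queries return: [(0,), (2.09,), (2.51,), (3.69,)]

Reason: COALESCE vs CASE for NULL handling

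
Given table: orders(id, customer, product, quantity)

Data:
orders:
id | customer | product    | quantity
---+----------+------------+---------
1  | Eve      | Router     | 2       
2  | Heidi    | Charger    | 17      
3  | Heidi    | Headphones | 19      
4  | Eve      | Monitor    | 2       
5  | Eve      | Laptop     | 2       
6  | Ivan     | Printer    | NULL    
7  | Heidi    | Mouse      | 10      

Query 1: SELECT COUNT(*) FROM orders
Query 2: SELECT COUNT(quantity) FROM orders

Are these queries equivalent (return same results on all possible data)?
No, not equivalent

Query 1 returns: [(7,)]
Query 2 returns: [(6,)]

Reason: COUNT(*) includes NULLs, COUNT(column) excludes them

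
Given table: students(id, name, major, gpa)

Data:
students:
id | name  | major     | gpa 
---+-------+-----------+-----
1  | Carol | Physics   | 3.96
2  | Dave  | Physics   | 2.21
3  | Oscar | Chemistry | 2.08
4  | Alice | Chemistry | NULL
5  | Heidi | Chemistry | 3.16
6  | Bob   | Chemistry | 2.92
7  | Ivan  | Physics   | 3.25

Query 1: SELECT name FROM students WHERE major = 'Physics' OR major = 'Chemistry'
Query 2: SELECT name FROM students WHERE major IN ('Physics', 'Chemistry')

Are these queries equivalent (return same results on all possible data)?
Yes, equivalent

Both queries return: [('Alice',), ('Bob',), ('Carol',), ('Dave',), ('Heidi',), ('Ivan',), ('Oscar',)]

Reason: OR vs IN are equivalent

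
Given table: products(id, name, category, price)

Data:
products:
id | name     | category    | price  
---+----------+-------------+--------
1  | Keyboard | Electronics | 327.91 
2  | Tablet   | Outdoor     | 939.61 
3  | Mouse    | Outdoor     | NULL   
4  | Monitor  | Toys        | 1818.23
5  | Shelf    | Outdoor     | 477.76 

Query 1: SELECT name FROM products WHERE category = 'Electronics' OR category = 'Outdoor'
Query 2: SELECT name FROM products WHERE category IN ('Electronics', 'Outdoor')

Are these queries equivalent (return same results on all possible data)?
Yes, equivalent

Both queries return: [('Keyboard',), ('Mouse',), ('Shelf',), ('Tablet',)]

Reason: OR vs IN are equivalent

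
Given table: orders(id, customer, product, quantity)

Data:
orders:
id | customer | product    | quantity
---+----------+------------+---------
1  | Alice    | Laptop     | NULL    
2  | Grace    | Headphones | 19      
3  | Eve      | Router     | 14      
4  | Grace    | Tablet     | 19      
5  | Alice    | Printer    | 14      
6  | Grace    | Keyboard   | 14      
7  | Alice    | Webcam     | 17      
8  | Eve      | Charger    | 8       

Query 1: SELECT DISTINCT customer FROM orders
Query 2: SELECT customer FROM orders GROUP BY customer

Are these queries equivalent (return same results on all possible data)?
Yes, equivalent

Both queries return: [('Alice',), ('Eve',), ('Grace',)]

Reason: Both get unique customers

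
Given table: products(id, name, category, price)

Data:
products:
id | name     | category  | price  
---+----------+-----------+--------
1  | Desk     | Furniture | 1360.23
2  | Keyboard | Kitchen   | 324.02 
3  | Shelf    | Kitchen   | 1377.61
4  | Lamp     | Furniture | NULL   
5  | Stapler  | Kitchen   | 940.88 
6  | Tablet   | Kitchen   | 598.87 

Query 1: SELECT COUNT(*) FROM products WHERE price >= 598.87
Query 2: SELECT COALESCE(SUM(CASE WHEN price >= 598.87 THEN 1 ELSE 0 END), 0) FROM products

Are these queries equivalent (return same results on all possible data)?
Yes, equivalent

Both queries return: [(4,)]

Reason: COUNT with WHERE vs conditional SUM (COALESCE handles empty-table NULL)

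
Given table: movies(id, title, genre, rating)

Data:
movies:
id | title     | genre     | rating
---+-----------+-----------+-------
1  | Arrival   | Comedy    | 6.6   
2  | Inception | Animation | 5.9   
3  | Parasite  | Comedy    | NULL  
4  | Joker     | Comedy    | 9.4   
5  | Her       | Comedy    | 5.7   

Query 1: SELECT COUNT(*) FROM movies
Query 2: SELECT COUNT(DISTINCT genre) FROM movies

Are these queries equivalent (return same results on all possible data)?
No, not equivalent

Query 1 returns: [(5,)]
Query 2 returns: [(2,)]

Reason: COUNT(*) counts rows, COUNT(DISTINCT genre) counts unique genres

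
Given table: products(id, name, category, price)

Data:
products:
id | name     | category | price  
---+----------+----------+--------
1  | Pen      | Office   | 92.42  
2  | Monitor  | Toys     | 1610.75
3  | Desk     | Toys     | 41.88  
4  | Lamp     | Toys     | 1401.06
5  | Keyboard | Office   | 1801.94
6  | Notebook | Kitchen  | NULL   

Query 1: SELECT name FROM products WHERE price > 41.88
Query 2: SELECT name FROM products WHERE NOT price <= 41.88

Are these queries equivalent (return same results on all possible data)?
Yes, equivalent

Both queries return: [('Keyboard',), ('Lamp',), ('Monitor',), ('Pen',)]

Reason: Both filter price > 41.88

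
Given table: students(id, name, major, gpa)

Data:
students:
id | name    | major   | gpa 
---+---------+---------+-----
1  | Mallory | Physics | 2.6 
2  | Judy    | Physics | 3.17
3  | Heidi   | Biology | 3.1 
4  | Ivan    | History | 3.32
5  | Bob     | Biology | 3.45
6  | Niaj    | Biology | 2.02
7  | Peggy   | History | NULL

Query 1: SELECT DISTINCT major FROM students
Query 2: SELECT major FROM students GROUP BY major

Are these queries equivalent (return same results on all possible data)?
Yes, equivalent

Both queries return: [('Biology',), ('History',), ('Physics',)]

Reason: Both get unique majors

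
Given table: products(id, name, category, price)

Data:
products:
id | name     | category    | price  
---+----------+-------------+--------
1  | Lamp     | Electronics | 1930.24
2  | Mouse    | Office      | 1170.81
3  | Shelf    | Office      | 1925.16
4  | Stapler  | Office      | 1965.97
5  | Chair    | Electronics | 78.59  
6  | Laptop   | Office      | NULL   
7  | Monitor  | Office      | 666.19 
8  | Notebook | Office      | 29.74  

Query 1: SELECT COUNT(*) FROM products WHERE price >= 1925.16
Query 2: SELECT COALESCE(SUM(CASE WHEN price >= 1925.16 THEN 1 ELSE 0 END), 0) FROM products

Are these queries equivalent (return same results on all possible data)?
Yes, equivalent

Both queries return: [(3,)]

Reason: COUNT with WHERE vs conditional SUM (COALESCE handles empty-table NULL)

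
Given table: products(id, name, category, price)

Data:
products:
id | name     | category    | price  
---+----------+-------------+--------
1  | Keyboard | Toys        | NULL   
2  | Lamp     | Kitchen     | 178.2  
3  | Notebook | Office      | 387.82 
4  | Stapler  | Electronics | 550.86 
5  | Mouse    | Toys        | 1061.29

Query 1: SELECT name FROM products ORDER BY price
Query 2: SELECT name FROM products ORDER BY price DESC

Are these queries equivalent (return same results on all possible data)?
No, not equivalent

Query 1 returns: [('Keyboard',), ('Lamp',), ('Notebook',), ('Stapler',), ('Mouse',)]
Query 2 returns: [('Mouse',), ('Stapler',), ('Notebook',), ('Lamp',), ('Keyboard',)]

Reason: ASC vs DESC gives opposite ordering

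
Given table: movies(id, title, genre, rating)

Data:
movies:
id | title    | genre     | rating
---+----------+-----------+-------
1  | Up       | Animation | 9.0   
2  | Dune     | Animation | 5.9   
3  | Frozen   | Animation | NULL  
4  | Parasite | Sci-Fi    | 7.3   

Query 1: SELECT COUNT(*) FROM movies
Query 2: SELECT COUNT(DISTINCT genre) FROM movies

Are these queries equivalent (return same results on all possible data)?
No, not equivalent

Query 1 returns: [(4,)]
Query 2 returns: [(2,)]

Reason: COUNT(*) counts rows, COUNT(DISTINCT genre) counts unique genres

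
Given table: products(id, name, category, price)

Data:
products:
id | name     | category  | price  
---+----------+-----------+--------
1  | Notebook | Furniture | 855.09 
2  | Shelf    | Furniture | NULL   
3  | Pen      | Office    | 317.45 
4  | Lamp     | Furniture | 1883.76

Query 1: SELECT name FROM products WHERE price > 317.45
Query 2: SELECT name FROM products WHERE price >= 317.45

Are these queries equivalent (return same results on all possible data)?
No, not equivalent

Query 1 returns: [('Notebook',), ('Lamp',)]
Query 2 returns: [('Notebook',), ('Pen',), ('Lamp',)]

Reason: > vs >= gives different results when price = 317.45 exists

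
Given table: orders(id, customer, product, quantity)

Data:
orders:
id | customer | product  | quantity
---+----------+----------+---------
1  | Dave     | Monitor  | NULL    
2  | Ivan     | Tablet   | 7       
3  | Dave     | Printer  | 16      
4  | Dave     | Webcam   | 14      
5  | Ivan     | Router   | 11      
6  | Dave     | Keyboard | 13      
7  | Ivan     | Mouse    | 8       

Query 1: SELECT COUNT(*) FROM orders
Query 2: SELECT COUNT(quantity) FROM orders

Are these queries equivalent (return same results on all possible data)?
No, not equivalent

Query 1 returns: [(7,)]
Query 2 returns: [(6,)]

Reason: COUNT(*) includes NULLs, COUNT(column) excludes them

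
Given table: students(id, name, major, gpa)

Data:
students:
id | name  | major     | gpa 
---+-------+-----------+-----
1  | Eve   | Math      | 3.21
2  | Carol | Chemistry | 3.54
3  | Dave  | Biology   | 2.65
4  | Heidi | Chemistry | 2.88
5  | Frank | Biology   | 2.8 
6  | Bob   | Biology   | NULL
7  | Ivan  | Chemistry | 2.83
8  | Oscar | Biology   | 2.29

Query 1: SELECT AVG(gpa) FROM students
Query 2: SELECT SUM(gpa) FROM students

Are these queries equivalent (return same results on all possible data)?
No, not equivalent

Query 1 returns: [(2.8857142857142857,)]
Query 2 returns: [(20.2,)]

Reason: AVG vs SUM give different aggregate values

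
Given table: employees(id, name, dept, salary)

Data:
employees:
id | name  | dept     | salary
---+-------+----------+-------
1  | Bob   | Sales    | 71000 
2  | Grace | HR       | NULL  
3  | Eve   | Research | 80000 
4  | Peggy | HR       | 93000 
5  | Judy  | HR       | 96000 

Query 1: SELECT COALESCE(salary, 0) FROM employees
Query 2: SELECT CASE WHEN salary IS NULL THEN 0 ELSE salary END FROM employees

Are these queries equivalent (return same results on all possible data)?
Yes, equivalent

Both queries return: [(0,), (71000,), (80000,), (93000,), (96000,)]

Reason: COALESCE vs CASE for NULL handling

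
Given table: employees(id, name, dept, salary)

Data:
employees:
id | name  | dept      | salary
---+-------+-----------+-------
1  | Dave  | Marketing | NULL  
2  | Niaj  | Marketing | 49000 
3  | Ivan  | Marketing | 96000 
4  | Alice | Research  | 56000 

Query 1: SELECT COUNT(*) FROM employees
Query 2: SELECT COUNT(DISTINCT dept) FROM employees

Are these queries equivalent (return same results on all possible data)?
No, not equivalent

Query 1 returns: [(4,)]
Query 2 returns: [(2,)]

Reason: COUNT(*) counts rows, COUNT(DISTINCT dept) counts unique depts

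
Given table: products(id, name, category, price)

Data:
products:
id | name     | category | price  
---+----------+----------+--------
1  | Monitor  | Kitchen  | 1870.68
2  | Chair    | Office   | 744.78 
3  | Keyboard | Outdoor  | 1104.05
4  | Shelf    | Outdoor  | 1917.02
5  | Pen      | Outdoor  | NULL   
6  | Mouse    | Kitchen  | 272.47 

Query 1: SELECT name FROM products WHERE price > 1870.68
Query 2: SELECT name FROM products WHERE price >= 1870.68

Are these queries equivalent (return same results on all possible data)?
No, not equivalent

Query 1 returns: [('Shelf',)]
Query 2 returns: [('Monitor',), ('Shelf',)]

Reason: > vs >= gives different results when price = 1870.68 exists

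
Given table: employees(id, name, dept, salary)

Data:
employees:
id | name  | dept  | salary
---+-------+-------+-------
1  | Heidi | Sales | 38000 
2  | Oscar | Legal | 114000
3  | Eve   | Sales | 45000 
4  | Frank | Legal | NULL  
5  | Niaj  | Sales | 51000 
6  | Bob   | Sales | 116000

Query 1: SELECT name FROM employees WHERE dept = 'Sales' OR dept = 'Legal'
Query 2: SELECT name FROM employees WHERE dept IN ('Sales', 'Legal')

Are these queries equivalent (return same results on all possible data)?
Yes, equivalent

Both queries return: [('Bob',), ('Eve',), ('Frank',), ('Heidi',), ('Niaj',), ('Oscar',)]

Reason: OR vs IN are equivalent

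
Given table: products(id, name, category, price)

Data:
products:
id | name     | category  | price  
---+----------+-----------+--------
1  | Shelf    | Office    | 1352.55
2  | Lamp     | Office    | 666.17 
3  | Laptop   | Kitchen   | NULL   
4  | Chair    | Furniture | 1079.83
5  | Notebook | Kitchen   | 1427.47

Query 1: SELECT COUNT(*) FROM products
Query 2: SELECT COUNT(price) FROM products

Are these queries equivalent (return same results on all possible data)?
No, not equivalent

Query 1 returns: [(5,)]
Query 2 returns: [(4,)]

Reason: COUNT(*) includes NULLs, COUNT(column) excludes them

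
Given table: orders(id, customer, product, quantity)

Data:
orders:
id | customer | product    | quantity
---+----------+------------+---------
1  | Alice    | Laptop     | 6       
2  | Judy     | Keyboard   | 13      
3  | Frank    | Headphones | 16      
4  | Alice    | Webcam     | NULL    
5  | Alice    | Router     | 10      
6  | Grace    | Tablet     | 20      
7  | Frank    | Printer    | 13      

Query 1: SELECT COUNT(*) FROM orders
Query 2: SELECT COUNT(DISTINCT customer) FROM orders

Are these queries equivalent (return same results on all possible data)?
No, not equivalent

Query 1 returns: [(7,)]
Query 2 returns: [(4,)]

Reason: COUNT(*) counts rows, COUNT(DISTINCT customer) counts unique customers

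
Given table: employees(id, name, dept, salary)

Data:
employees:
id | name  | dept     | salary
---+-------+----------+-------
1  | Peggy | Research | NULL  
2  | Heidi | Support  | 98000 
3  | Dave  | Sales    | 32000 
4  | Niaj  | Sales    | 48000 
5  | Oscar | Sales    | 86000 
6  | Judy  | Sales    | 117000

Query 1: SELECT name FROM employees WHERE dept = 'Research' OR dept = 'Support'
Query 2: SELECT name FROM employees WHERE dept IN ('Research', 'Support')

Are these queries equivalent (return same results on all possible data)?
Yes, equivalent

Both queries return: [('Heidi',), ('Peggy',)]

Reason: OR vs IN are equivalent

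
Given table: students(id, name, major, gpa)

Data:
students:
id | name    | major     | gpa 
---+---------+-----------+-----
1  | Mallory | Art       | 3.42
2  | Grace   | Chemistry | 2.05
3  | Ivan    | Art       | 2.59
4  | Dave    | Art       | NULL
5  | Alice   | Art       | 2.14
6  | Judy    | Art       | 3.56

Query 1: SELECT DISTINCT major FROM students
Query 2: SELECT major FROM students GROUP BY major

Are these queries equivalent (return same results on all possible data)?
Yes, equivalent

Both queries return: [('Art',), ('Chemistry',)]

Reason: Both get unique majors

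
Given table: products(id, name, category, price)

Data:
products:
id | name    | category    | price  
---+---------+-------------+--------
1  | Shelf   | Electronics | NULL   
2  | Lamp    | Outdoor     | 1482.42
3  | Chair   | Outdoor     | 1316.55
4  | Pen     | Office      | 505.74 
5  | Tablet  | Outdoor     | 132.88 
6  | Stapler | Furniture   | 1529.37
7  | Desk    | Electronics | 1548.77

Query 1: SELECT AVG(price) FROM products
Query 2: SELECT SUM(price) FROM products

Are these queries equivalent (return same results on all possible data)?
No, not equivalent

Query 1 returns: [(1085.955,)]
Query 2 returns: [(6515.73,)]

Reason: AVG vs SUM give different aggregate values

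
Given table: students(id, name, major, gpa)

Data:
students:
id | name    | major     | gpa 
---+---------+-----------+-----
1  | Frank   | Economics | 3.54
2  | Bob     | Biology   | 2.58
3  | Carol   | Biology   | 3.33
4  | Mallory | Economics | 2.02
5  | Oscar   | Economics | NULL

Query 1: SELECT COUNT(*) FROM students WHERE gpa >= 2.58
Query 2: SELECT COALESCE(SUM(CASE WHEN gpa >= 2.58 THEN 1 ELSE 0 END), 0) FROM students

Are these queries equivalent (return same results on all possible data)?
Yes, equivalent

Both queries return: [(3,)]

Reason: COUNT with WHERE vs conditional SUM (COALESCE handles empty-table NULL)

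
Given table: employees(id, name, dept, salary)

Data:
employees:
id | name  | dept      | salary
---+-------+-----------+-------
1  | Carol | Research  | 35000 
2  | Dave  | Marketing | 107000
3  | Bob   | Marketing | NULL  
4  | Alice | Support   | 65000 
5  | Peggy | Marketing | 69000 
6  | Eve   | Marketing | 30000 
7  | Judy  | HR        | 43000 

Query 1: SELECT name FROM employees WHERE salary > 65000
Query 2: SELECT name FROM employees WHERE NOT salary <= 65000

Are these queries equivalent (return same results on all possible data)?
Yes, equivalent

Both queries return: [('Dave',), ('Peggy',)]

Reason: Both filter salary > 65000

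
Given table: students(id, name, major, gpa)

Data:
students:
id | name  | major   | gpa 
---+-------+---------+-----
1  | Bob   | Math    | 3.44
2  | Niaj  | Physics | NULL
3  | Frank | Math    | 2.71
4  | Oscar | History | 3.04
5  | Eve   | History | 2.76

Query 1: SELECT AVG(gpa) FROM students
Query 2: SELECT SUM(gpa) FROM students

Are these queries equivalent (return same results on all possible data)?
No, not equivalent

Query 1 returns: [(2.9875,)]
Query 2 returns: [(11.95,)]

Reason: AVG vs SUM give different aggregate values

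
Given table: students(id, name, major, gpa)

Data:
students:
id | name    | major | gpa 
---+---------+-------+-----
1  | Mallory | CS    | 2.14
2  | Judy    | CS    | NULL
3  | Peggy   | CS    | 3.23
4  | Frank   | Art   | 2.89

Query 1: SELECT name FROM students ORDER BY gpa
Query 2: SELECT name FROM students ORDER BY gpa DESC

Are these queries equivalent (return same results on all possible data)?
No, not equivalent

Query 1 returns: [('Judy',), ('Mallory',), ('Frank',), ('Peggy',)]
Query 2 returns: [('Peggy',), ('Frank',), ('Mallory',), ('Judy',)]

Reason: ASC vs DESC gives opposite ordering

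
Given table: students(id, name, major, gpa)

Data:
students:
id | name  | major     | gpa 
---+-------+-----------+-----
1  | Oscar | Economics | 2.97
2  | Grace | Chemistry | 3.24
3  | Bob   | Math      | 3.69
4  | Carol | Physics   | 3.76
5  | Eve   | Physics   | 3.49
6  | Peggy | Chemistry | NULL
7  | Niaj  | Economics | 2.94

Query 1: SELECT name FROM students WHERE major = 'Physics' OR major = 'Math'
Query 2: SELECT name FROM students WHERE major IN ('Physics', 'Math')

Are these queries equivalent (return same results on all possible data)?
Yes, equivalent

Both queries return: [('Bob',), ('Carol',), ('Eve',)]

Reason: OR vs IN are equivalent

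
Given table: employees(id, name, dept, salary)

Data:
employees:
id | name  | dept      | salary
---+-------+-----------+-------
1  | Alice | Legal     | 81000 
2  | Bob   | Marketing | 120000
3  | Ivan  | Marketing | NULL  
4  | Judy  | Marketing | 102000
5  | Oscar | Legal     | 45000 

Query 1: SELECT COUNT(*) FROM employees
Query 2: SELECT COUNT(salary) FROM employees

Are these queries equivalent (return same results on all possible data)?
No, not equivalent

Query 1 returns: [(5,)]
Query 2 returns: [(4,)]

Reason: COUNT(*) includes NULLs, COUNT(column) excludes them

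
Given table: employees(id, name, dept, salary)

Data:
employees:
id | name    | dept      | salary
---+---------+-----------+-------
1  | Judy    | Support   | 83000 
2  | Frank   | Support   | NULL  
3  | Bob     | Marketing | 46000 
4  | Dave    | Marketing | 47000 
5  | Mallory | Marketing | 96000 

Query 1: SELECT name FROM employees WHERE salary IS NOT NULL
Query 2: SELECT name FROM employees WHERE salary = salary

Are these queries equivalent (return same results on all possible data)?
Yes, equivalent

Both queries return: [('Bob',), ('Dave',), ('Judy',), ('Mallory',)]

Reason: IS NOT NULL vs self-equality (both exclude NULLs)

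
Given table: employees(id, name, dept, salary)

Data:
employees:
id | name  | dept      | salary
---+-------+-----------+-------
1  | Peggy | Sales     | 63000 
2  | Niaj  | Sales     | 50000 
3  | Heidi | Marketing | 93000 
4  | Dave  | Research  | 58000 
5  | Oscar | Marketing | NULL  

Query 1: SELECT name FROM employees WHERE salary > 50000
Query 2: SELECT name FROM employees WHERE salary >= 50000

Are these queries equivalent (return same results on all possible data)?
No, not equivalent

Query 1 returns: [('Peggy',), ('Heidi',), ('Dave',)]
Query 2 returns: [('Peggy',), ('Niaj',), ('Heidi',), ('Dave',)]

Reason: > vs >= gives different results when salary = 50000 exists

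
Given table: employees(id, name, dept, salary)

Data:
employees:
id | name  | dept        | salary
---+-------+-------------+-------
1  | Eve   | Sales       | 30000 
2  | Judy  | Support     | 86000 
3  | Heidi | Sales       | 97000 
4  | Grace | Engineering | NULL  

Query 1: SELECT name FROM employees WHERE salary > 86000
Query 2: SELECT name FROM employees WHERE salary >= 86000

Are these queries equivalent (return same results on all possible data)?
No, not equivalent

Query 1 returns: [('Heidi',)]
Query 2 returns: [('Judy',), ('Heidi',)]

Reason: > vs >= gives different results when salary = 86000 exists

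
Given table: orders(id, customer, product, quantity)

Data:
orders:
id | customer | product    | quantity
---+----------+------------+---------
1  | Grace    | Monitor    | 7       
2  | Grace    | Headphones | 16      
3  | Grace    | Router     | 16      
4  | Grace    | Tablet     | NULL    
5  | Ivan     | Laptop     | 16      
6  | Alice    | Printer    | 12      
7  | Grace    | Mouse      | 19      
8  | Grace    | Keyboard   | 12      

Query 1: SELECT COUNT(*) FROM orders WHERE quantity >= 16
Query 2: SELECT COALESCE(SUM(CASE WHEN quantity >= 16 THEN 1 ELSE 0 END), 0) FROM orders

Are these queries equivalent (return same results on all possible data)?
Yes, equivalent

Both queries return: [(4,)]

Reason: COUNT with WHERE vs conditional SUM (COALESCE handles empty-table NULL)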